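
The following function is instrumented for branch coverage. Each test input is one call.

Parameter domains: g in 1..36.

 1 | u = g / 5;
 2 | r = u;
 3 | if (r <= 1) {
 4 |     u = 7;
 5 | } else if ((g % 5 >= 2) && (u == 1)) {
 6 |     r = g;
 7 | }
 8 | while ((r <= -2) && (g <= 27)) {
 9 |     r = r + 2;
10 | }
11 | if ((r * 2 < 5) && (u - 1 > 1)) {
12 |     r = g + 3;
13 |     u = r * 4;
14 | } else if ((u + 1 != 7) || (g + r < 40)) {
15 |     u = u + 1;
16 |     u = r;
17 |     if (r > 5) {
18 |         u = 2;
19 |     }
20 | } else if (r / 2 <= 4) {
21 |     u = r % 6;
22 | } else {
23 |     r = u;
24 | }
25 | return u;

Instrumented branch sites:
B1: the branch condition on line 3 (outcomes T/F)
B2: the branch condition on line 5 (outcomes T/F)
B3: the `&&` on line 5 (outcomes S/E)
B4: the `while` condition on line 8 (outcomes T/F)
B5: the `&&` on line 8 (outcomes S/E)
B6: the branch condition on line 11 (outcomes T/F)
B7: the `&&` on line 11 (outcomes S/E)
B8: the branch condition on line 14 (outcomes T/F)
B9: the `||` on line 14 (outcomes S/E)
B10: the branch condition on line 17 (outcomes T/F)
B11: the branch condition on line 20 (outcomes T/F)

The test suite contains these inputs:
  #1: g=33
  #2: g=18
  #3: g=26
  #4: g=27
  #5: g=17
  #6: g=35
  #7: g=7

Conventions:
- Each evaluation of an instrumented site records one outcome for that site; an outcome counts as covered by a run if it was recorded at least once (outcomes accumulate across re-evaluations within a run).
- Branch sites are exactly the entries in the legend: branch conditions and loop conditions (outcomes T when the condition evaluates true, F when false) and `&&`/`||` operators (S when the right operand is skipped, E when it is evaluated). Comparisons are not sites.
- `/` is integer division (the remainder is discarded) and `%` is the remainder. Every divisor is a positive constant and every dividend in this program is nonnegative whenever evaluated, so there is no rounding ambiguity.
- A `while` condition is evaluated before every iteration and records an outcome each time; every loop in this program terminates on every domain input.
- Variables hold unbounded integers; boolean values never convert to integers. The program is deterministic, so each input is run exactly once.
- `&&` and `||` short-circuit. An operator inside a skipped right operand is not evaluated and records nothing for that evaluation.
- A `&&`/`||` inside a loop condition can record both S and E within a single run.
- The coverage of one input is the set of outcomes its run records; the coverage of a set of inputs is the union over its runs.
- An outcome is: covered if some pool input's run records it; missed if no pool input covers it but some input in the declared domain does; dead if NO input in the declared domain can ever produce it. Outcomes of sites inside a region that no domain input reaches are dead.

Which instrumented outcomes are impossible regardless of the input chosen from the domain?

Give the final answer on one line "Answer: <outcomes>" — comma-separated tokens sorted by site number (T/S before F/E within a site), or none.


sweeping the full domain (36 inputs) for each outcome:
  B2=T: zero occurrences over every domain input -> dead
  B4=T: zero occurrences over every domain input -> dead
  B5=E: zero occurrences over every domain input -> dead
  B11=F: zero occurrences over every domain input -> dead
  reachable outcomes have witnesses, e.g. B1=T (e.g. g=1), B1=F (e.g. g=10), B2=F (e.g. g=10), B3=S (e.g. g=10)
Answer: B2=T, B4=T, B5=E, B11=F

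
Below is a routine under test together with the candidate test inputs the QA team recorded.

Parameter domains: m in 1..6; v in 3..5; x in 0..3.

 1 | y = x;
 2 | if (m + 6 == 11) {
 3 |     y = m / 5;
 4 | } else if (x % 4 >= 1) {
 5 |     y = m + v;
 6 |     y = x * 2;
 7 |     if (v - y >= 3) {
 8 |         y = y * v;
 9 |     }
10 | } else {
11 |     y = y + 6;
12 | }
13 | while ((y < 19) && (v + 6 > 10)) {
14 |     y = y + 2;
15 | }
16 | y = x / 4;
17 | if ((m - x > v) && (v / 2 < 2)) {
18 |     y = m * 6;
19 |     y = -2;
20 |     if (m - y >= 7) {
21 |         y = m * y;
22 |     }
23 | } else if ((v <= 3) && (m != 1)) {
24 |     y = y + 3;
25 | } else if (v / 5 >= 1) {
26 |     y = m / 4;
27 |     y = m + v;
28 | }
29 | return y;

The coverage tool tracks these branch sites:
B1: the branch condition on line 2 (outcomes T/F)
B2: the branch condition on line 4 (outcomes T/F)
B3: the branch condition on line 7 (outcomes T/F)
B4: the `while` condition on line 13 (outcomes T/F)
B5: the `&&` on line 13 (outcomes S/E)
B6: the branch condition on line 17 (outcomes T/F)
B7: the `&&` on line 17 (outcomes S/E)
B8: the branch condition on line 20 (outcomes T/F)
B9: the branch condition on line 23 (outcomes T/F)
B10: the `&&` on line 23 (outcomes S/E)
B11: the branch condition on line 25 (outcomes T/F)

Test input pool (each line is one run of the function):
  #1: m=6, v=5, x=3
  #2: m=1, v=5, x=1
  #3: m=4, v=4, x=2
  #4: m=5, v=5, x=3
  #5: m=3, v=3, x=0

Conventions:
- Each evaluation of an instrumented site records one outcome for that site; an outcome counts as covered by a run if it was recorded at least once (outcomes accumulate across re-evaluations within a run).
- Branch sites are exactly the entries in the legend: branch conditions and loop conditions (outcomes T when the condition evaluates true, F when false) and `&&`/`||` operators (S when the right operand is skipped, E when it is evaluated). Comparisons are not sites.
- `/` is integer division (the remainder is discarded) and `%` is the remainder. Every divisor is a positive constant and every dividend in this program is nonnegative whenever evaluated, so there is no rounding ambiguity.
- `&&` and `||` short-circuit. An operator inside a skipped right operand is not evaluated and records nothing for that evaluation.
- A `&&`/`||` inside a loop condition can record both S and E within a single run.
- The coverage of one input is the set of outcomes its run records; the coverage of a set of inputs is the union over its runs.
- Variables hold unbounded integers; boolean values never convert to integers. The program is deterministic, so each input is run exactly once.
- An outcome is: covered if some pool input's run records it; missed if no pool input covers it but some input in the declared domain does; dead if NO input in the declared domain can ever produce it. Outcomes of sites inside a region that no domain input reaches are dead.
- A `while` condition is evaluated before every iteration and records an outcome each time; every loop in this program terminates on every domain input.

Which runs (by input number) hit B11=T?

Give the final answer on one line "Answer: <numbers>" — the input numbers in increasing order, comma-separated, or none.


input #1 (m=6, v=5, x=3): records B11=T
input #2 (m=1, v=5, x=1): records B11=T
input #3 (m=4, v=4, x=2): does not record B11=T
input #4 (m=5, v=5, x=3): records B11=T
input #5 (m=3, v=3, x=0): does not record B11=T
Answer: 1, 2, 4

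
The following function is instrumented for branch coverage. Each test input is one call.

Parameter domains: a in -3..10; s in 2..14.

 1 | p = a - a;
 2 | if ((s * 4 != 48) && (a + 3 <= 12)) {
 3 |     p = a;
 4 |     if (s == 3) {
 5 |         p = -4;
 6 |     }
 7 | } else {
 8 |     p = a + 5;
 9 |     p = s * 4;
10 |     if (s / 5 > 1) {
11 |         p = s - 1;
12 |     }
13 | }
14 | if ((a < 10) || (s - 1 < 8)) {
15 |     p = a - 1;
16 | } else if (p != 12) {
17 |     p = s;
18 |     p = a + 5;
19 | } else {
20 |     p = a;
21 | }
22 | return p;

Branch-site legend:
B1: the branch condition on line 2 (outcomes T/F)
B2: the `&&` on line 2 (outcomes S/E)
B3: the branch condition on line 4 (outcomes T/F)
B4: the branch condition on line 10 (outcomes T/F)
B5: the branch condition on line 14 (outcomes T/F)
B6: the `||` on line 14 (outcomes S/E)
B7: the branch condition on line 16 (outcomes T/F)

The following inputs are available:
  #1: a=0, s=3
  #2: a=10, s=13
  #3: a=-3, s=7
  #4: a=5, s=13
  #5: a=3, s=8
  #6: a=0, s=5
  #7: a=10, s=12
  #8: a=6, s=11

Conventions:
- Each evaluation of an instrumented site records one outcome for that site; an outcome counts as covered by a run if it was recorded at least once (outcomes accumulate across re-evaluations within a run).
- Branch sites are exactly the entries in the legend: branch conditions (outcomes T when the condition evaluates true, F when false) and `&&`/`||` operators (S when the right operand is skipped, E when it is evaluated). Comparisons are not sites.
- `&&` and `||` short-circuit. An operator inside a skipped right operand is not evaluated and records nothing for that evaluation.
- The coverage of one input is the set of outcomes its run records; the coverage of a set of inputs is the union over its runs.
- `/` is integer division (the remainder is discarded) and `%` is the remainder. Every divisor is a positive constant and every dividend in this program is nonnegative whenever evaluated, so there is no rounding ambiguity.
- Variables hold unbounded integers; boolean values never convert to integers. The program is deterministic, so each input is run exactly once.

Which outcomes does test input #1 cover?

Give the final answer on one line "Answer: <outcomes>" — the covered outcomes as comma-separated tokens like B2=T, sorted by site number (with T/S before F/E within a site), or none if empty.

Event log for input #1 (a=0, s=3):
  B2->E, B1->T, B3->T, B6->S, B5->T
distinct outcomes covered: B1=T, B2=E, B3=T, B5=T, B6=S

Answer: B1=T, B2=E, B3=T, B5=T, B6=S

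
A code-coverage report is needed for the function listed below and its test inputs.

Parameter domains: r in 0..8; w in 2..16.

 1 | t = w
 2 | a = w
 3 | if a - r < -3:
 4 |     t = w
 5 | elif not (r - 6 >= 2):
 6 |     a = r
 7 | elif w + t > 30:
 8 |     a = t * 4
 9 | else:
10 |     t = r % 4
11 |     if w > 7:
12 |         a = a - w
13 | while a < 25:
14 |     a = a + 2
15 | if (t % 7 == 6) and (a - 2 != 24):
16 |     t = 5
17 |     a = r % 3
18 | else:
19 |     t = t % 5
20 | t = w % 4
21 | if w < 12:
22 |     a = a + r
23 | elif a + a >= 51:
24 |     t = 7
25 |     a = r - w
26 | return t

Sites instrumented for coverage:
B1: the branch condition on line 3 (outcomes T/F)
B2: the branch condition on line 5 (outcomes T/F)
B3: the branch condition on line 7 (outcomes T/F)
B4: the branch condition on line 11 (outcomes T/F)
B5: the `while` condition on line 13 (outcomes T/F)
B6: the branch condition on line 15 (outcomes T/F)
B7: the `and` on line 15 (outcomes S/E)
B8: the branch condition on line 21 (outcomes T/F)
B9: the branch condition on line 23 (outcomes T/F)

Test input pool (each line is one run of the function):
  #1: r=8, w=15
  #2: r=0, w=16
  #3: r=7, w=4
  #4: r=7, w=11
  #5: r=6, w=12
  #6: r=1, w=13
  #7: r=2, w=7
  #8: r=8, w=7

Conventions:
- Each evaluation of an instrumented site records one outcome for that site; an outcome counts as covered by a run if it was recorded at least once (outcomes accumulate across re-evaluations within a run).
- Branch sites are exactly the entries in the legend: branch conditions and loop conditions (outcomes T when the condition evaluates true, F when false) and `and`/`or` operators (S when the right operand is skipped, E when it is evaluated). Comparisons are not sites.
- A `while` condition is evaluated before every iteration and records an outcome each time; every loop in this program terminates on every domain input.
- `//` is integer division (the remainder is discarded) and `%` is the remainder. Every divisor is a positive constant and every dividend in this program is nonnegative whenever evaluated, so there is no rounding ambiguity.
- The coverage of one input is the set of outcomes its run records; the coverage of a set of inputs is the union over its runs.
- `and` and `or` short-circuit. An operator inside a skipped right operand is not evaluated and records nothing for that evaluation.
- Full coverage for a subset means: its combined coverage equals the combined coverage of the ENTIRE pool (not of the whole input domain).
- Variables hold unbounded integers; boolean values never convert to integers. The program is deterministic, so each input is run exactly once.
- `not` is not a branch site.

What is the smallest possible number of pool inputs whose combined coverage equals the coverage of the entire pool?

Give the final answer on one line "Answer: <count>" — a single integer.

#1 (r=8, w=15) -> covered: B1=F, B2=F, B3=F, B4=T, B5=T, B5=F, B6=F, B7=S, B8=F, B9=T
#2 (r=0, w=16) -> covered: B1=F, B2=T, B5=T, B5=F, B6=F, B7=S, B8=F, B9=T
#3 (r=7, w=4) -> covered: B1=F, B2=T, B5=T, B5=F, B6=F, B7=S, B8=T
#4 (r=7, w=11) -> covered: B1=F, B2=T, B5=T, B5=F, B6=F, B7=S, B8=T
#5 (r=6, w=12) -> covered: B1=F, B2=T, B5=T, B5=F, B6=F, B7=S, B8=F, B9=T
#6 (r=1, w=13) -> covered: B1=F, B2=T, B5=T, B5=F, B6=T, B7=E, B8=F, B9=F
#7 (r=2, w=7) -> covered: B1=F, B2=T, B5=T, B5=F, B6=F, B7=S, B8=T
#8 (r=8, w=7) -> covered: B1=F, B2=F, B3=F, B4=F, B5=T, B5=F, B6=F, B7=S, B8=T
together the pool reaches 16 outcomes: B1=F, B2=T, B2=F, B3=F, B4=T, B4=F, B5=T, B5=F, B6=T, B6=F, B7=S, B7=E, B8=T, B8=F, B9=T, B9=F
every size-1 subset falls short of the 16 outcomes (best: 10/16)
every size-2 subset falls short of the 16 outcomes (best: 14/16)
the canonical winner is {1, 6, 8}: size 3, full 16-outcome coverage, earliest index list among size-3 covers

Answer: 3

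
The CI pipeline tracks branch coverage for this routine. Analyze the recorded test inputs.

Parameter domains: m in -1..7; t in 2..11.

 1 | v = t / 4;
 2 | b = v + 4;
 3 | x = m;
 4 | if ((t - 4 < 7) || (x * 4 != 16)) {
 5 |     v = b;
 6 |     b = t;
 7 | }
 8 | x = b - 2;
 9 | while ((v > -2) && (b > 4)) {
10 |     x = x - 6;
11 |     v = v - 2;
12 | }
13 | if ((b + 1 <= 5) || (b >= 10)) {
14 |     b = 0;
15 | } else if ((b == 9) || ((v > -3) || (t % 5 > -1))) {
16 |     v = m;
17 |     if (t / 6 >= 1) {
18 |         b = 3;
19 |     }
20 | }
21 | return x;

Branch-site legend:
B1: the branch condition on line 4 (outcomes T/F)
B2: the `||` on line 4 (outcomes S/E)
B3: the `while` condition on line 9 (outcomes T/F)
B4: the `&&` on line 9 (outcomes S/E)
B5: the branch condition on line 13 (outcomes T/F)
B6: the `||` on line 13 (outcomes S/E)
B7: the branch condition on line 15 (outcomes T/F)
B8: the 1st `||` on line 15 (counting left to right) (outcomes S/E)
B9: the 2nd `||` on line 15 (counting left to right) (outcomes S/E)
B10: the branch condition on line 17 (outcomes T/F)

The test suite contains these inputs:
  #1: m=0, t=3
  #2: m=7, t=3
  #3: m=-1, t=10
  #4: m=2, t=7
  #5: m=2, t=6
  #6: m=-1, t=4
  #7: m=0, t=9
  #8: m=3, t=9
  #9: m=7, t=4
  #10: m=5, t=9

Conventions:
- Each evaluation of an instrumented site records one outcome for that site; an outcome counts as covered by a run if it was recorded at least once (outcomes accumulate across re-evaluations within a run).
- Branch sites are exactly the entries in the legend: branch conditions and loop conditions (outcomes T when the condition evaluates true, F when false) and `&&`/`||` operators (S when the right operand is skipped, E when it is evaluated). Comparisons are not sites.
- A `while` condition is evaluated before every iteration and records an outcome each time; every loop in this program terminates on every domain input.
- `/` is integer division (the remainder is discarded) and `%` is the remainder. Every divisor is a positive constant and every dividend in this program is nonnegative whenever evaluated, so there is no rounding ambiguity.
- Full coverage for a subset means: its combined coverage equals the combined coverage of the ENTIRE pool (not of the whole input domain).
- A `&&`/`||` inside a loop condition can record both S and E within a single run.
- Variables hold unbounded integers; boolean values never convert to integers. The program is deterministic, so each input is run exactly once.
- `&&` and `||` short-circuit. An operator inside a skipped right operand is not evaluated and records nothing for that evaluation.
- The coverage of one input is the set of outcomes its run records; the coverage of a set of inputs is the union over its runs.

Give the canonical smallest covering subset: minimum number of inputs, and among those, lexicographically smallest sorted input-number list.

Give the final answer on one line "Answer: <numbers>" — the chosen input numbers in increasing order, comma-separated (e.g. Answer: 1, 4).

run #1 (m=0, t=3) runs B2->S, B1->T, B4->E, B3->F, B6->S, B5->T; records B1=T, B2=S, B3=F, B4=E, B5=T, B6=S
run #2 (m=7, t=3) runs B2->S, B1->T, B4->E, B3->F, B6->S, B5->T; records B1=T, B2=S, B3=F, B4=E, B5=T, B6=S
run #3 (m=-1, t=10) runs B2->S, B1->T, B4->E, B3->T, B4->E, B3->T, B4->E, B3->T, B4->E, B3->T, B4->S, B3->F, B6->E, B5->T; records B1=T, B2=S, B3=T, B3=F, B4=S, B4=E, B5=T, B6=E
run #4 (m=2, t=7) runs B2->S, B1->T, B4->E, B3->T, B4->E, B3->T, B4->E, B3->T, B4->E, B3->T, B4->S, B3->F, B6->E, B5->F, ...; records B1=T, B2=S, B3=T, B3=F, B4=S, B4=E, B5=F, B6=E, B7=T, B8=E, B9=E, B10=T
run #5 (m=2, t=6) runs B2->S, B1->T, B4->E, B3->T, B4->E, B3->T, B4->E, B3->T, B4->E, B3->T, B4->S, B3->F, B6->E, B5->F, ...; records B1=T, B2=S, B3=T, B3=F, B4=S, B4=E, B5=F, B6=E, B7=T, B8=E, B9=E, B10=T
run #6 (m=-1, t=4) runs B2->S, B1->T, B4->E, B3->F, B6->S, B5->T; records B1=T, B2=S, B3=F, B4=E, B5=T, B6=S
run #7 (m=0, t=9) runs B2->S, B1->T, B4->E, B3->T, B4->E, B3->T, B4->E, B3->T, B4->E, B3->T, B4->S, B3->F, B6->E, B5->F, ...; records B1=T, B2=S, B3=T, B3=F, B4=S, B4=E, B5=F, B6=E, B7=T, B8=S, B10=T
run #8 (m=3, t=9) runs B2->S, B1->T, B4->E, B3->T, B4->E, B3->T, B4->E, B3->T, B4->E, B3->T, B4->S, B3->F, B6->E, B5->F, ...; records B1=T, B2=S, B3=T, B3=F, B4=S, B4=E, B5=F, B6=E, B7=T, B8=S, B10=T
run #9 (m=7, t=4) runs B2->S, B1->T, B4->E, B3->F, B6->S, B5->T; records B1=T, B2=S, B3=F, B4=E, B5=T, B6=S
run #10 (m=5, t=9) runs B2->S, B1->T, B4->E, B3->T, B4->E, B3->T, B4->E, B3->T, B4->E, B3->T, B4->S, B3->F, B6->E, B5->F, ...; records B1=T, B2=S, B3=T, B3=F, B4=S, B4=E, B5=F, B6=E, B7=T, B8=S, B10=T
together the pool reaches 15 outcomes: B1=T, B2=S, B3=T, B3=F, B4=S, B4=E, B5=T, B5=F, B6=S, B6=E, B7=T, B8=S, B8=E, B9=E, B10=T
every size-1 subset falls short of the 15 outcomes (best: 12/15)
every size-2 subset falls short of the 15 outcomes (best: 14/15)
the canonical winner is {1, 4, 7}: size 3, full 15-outcome coverage, earliest index list among size-3 covers

Answer: 1, 4, 7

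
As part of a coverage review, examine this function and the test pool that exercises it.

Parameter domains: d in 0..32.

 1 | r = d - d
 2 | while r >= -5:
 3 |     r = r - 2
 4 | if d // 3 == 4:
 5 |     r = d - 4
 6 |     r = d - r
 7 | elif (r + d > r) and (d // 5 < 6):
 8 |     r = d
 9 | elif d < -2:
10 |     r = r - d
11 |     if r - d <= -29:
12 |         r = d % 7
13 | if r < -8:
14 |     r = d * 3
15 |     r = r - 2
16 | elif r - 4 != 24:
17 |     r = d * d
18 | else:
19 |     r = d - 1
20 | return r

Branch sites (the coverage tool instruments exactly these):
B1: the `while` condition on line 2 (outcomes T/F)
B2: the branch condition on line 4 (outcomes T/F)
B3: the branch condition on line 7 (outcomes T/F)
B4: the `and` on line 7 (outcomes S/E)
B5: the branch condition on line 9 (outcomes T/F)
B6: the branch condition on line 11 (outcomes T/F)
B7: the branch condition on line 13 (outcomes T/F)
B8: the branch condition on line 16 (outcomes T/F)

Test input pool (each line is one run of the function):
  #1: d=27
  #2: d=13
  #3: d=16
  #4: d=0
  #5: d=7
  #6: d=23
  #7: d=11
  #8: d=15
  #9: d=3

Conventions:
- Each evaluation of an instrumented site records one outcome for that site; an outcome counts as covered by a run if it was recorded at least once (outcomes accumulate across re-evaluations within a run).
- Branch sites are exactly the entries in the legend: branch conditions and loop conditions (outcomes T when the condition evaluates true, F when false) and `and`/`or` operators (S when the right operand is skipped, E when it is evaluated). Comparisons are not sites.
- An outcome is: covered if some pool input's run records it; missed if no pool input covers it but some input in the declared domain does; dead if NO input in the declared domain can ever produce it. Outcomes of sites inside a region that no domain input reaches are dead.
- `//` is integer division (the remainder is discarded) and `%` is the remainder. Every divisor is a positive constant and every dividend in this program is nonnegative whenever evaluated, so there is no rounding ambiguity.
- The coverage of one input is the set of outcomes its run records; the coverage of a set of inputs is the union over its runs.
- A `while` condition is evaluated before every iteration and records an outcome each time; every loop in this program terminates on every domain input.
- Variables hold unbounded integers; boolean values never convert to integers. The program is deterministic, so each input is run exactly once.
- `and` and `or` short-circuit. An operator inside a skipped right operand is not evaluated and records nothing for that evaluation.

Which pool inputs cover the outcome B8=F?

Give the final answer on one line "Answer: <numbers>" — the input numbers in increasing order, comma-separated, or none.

input #1 (d=27): misses B8=F
input #2 (d=13): misses B8=F
input #3 (d=16): misses B8=F
input #4 (d=0): misses B8=F
input #5 (d=7): misses B8=F
input #6 (d=23): misses B8=F
input #7 (d=11): misses B8=F
input #8 (d=15): misses B8=F
input #9 (d=3): misses B8=F

Answer: none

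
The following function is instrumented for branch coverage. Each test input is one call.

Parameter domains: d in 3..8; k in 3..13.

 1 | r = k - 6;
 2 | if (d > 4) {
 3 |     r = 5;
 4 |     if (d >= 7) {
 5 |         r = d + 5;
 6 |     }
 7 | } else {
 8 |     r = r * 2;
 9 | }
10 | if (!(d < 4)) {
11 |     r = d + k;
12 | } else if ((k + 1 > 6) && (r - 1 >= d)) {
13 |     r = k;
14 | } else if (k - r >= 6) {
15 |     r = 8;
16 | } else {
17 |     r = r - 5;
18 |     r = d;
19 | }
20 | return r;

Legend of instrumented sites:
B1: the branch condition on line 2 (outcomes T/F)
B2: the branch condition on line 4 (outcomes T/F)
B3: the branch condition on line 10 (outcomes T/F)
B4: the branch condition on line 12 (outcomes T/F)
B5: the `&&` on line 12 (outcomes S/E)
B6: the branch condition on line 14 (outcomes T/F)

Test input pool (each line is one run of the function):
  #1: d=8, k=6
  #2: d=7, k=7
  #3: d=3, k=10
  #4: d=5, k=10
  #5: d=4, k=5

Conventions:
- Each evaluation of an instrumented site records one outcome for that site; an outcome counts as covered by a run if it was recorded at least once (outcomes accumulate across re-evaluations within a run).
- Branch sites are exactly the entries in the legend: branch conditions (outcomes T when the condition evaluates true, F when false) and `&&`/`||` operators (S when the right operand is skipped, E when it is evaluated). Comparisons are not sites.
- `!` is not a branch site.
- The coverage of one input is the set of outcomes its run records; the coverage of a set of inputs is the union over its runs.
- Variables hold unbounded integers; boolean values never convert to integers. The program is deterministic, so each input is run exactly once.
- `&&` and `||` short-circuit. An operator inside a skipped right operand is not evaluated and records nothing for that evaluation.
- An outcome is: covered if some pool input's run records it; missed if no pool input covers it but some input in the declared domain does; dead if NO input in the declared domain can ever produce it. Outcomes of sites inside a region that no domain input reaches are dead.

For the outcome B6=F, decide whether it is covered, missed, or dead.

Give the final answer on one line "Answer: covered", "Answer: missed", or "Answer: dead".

no pool input records B6=F
but domain input (d=3, k=7) does record it -> reachable, so missed

Answer: missed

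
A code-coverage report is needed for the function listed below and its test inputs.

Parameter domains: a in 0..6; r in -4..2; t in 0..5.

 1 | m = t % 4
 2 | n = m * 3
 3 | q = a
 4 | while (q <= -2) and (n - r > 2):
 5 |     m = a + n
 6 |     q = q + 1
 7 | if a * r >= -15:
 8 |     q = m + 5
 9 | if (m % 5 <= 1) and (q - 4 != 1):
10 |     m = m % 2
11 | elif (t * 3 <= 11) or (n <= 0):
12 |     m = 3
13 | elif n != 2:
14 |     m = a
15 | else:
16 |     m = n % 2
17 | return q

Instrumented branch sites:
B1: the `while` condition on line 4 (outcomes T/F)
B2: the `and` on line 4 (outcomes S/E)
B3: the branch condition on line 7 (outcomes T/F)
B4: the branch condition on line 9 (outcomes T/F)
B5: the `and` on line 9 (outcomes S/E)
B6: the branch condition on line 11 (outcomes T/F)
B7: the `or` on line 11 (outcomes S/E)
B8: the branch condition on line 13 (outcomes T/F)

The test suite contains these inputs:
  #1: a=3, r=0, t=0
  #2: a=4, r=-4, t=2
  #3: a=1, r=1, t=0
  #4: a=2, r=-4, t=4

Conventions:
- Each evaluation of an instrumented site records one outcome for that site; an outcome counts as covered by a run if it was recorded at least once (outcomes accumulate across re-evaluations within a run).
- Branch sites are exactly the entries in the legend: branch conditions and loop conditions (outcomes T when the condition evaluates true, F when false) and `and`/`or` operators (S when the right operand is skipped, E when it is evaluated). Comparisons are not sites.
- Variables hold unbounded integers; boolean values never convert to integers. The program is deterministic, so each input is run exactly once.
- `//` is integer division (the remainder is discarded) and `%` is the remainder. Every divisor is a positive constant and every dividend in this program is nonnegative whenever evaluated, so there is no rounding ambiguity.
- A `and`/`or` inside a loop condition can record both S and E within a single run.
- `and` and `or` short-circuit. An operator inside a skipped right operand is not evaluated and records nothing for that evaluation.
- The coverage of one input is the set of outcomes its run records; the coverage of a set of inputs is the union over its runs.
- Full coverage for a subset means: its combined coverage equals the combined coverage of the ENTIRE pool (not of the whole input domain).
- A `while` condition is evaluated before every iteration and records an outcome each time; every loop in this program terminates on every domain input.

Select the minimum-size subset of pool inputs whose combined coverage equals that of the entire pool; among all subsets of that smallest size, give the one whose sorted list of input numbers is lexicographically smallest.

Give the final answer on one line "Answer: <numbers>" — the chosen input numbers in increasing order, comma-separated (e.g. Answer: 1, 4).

#1 (a=3, r=0, t=0) -> covered: B1=F, B2=S, B3=T, B4=F, B5=E, B6=T, B7=S
#2 (a=4, r=-4, t=2) -> covered: B1=F, B2=S, B3=F, B4=F, B5=S, B6=T, B7=S
#3 (a=1, r=1, t=0) -> covered: B1=F, B2=S, B3=T, B4=F, B5=E, B6=T, B7=S
#4 (a=2, r=-4, t=4) -> covered: B1=F, B2=S, B3=T, B4=F, B5=E, B6=T, B7=E
the full pool covers 10 outcomes: B1=F, B2=S, B3=T, B3=F, B4=F, B5=S, B5=E, B6=T, B7=S, B7=E
size 1 is not enough: best union over all size-1 subsets is 7/10
at size 2, {2, 4} reaches all 10 outcomes; every lexicographically earlier size-2 subset fails

Answer: 2, 4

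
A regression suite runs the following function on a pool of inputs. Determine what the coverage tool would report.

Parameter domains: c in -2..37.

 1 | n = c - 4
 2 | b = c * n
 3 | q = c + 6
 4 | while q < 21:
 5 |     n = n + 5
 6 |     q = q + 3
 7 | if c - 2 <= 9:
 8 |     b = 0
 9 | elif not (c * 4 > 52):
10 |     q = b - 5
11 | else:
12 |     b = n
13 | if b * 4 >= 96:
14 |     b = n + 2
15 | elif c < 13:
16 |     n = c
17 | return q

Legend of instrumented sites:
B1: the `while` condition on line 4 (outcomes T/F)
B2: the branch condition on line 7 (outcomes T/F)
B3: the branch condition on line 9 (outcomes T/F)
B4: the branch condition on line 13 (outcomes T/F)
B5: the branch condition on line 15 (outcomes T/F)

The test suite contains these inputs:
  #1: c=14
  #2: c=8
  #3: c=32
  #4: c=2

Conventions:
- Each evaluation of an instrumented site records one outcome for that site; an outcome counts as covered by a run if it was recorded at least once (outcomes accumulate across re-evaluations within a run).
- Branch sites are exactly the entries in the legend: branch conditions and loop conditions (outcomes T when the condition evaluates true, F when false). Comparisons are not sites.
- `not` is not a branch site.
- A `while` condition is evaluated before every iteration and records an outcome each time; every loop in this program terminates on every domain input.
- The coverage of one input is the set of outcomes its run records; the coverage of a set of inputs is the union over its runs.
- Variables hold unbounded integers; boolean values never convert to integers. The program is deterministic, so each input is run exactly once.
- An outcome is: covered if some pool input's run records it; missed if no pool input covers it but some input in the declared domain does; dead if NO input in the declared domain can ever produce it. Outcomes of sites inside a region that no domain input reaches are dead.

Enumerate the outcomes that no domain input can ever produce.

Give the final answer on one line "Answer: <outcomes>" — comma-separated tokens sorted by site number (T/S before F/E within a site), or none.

running all 40 domain inputs and tallying outcomes:
  reachable outcomes have witnesses, e.g. B1=T (e.g. c=-2), B1=F (e.g. c=-2), B2=T (e.g. c=-2), B2=F (e.g. c=12)

Answer: none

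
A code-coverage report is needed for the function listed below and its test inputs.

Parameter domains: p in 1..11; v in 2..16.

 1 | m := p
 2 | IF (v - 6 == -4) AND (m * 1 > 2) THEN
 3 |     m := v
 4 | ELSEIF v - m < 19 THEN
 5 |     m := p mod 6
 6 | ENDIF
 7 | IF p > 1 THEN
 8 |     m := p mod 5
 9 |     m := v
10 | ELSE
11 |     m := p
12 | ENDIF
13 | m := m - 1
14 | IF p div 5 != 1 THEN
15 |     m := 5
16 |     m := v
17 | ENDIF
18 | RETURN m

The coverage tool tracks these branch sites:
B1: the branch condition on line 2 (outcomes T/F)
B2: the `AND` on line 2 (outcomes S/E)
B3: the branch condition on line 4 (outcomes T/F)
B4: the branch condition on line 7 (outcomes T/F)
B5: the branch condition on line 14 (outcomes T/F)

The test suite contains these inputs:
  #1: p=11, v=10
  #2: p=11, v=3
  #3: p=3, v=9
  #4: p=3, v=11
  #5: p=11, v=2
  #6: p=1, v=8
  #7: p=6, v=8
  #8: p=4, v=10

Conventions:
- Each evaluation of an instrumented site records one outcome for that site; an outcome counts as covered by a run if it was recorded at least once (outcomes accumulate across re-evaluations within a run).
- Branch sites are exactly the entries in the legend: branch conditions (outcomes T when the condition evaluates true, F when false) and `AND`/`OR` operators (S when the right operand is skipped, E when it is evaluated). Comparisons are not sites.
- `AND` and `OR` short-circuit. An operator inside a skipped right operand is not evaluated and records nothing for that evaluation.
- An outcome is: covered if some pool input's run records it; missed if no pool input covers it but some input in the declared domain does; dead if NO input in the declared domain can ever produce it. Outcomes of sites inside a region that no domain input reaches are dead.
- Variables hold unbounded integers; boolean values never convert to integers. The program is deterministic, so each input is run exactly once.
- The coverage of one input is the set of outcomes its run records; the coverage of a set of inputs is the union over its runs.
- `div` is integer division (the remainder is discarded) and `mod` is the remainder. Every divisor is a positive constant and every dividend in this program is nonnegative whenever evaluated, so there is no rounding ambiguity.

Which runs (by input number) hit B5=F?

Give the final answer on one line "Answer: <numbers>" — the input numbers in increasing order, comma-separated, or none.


input #1 (p=11, v=10): does not record B5=F
input #2 (p=11, v=3): does not record B5=F
input #3 (p=3, v=9): does not record B5=F
input #4 (p=3, v=11): does not record B5=F
input #5 (p=11, v=2): does not record B5=F
input #6 (p=1, v=8): does not record B5=F
input #7 (p=6, v=8): records B5=F
input #8 (p=4, v=10): does not record B5=F
Answer: 7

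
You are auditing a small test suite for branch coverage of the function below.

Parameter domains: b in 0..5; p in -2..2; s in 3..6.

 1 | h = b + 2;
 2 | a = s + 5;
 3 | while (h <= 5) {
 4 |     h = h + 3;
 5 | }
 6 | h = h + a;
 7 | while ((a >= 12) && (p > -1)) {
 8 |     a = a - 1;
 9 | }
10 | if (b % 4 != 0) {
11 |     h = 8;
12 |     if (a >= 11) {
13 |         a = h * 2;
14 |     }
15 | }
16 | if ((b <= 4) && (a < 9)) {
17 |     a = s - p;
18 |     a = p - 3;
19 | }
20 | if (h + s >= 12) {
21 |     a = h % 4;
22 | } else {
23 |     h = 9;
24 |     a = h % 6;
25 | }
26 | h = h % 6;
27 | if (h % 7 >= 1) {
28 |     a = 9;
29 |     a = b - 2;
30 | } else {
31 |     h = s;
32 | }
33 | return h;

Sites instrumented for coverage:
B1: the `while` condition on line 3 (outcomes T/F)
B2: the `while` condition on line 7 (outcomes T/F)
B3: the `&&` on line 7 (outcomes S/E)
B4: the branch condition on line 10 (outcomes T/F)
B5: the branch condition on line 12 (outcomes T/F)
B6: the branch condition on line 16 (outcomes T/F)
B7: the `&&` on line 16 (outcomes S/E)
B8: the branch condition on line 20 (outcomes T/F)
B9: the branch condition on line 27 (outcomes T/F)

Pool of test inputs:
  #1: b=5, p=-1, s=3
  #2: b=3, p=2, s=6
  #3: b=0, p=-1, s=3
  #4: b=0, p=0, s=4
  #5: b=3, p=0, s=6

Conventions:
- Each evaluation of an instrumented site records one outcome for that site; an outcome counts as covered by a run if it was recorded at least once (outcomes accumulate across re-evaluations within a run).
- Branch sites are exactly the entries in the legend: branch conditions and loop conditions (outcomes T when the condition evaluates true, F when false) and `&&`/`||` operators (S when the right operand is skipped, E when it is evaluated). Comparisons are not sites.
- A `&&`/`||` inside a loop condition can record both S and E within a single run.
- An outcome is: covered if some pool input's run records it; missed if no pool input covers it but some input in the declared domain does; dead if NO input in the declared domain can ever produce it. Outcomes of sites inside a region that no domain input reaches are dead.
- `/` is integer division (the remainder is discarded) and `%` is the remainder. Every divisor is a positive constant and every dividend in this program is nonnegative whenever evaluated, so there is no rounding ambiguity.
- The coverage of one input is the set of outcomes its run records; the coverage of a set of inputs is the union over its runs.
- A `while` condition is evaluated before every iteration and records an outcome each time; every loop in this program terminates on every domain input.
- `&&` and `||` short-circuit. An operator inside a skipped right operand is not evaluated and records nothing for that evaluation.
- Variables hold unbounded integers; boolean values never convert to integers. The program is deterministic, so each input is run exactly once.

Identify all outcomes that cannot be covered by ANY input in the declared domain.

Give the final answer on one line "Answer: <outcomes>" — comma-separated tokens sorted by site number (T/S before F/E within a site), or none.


exhaustive pass over the 120-input domain:
  B2=T: no domain input ever produces it -> dead
  B3=E: no domain input ever produces it -> dead
  reachable outcomes have witnesses, e.g. B1=T (e.g. b=0, p=-2, s=3), B1=F (e.g. b=0, p=-2, s=3), B2=F (e.g. b=0, p=-2, s=3), B3=S (e.g. b=0, p=-2, s=3)
Answer: B2=T, B3=E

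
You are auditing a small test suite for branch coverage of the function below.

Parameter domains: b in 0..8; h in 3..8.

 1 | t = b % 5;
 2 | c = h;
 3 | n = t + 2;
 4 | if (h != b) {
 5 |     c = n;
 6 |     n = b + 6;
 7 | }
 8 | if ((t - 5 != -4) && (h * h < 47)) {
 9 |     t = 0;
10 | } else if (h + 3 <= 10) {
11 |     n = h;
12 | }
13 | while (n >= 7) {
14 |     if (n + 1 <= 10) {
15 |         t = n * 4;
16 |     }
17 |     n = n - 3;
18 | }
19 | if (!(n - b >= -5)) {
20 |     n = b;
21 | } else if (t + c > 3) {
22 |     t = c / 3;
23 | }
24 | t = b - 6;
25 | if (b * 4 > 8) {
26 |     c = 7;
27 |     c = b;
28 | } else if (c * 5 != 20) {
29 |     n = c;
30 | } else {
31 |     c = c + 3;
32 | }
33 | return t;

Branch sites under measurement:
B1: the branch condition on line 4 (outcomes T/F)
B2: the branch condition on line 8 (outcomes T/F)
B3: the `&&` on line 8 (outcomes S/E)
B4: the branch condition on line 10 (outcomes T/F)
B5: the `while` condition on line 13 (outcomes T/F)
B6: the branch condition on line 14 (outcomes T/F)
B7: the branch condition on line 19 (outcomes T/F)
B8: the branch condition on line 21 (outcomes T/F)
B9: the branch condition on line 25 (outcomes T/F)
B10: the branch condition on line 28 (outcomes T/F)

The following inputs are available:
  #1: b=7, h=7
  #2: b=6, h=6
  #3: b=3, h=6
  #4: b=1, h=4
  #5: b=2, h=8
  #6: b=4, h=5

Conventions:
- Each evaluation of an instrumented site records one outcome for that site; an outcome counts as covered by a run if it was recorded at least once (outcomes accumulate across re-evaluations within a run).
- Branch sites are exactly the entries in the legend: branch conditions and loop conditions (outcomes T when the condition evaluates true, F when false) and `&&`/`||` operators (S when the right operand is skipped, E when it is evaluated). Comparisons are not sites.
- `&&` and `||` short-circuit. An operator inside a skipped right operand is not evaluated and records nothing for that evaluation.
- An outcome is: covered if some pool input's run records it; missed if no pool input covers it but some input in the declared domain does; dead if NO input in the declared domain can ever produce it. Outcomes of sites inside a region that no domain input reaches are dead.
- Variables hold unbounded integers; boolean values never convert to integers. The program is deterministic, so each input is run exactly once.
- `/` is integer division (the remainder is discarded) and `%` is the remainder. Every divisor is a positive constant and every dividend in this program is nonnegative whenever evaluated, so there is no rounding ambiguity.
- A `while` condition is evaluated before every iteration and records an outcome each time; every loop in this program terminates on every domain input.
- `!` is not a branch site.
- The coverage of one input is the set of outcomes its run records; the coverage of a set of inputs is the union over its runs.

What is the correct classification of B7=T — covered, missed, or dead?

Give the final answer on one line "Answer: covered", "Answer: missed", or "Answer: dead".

no pool input records B7=T
checking all 54 inputs in the declared domain: B7=T is never recorded -> dead

Answer: dead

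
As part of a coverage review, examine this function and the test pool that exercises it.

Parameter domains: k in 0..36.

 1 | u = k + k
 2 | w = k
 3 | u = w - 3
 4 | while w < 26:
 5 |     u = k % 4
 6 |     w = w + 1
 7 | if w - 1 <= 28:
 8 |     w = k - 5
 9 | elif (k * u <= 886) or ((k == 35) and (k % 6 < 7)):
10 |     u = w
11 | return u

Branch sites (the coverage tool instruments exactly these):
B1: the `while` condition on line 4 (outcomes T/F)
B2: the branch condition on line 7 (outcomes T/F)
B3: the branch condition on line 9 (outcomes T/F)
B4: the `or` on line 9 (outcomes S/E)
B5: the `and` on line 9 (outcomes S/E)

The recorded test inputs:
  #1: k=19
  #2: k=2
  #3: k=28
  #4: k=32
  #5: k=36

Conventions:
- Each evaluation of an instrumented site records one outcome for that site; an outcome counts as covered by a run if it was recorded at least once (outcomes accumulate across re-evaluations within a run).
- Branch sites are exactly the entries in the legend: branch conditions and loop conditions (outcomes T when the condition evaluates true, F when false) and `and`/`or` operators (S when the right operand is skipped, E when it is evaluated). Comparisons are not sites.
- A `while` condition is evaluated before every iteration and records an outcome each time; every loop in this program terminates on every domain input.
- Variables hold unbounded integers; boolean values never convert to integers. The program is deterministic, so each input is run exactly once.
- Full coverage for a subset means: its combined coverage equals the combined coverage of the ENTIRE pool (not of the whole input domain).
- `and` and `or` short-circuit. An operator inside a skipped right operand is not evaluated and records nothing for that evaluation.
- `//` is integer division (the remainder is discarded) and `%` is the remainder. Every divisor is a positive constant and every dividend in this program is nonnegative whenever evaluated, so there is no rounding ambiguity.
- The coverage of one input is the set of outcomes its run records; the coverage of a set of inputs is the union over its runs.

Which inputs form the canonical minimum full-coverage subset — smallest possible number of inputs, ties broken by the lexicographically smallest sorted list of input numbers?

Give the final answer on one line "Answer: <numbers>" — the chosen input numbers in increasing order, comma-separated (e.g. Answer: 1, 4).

input #1 (k=19): events B1->T, B1->T, B1->T, B1->T, B1->T, B1->T, B1->T, B1->F, B2->T; covers B1=T, B1=F, B2=T
input #2 (k=2): events B1->T, B1->T, B1->T, B1->T, B1->T, B1->T, B1->T, B1->T, B1->T, B1->T, B1->T, B1->T, B1->T, B1->T, ...; covers B1=T, B1=F, B2=T
input #3 (k=28): events B1->F, B2->T; covers B1=F, B2=T
input #4 (k=32): events B1->F, B2->F, B4->E, B5->S, B3->F; covers B1=F, B2=F, B3=F, B4=E, B5=S
input #5 (k=36): events B1->F, B2->F, B4->E, B5->S, B3->F; covers B1=F, B2=F, B3=F, B4=E, B5=S
the full pool covers 7 outcomes: B1=T, B1=F, B2=T, B2=F, B3=F, B4=E, B5=S
no size-1 subset reaches all 7 outcomes (best union: 5/7)
at size 2, {1, 4} reaches all 7 outcomes; every lexicographically earlier size-2 subset fails

Answer: 1, 4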